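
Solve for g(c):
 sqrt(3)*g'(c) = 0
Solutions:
 g(c) = C1


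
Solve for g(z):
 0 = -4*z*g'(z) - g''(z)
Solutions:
 g(z) = C1 + C2*erf(sqrt(2)*z)


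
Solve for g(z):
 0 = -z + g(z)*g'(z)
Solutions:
 g(z) = -sqrt(C1 + z^2)
 g(z) = sqrt(C1 + z^2)


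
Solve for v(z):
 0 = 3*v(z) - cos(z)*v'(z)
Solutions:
 v(z) = C1*(sin(z) + 1)^(3/2)/(sin(z) - 1)^(3/2)


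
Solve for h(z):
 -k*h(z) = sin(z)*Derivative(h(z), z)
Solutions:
 h(z) = C1*exp(k*(-log(cos(z) - 1) + log(cos(z) + 1))/2)


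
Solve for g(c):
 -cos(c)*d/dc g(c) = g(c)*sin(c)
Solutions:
 g(c) = C1*cos(c)


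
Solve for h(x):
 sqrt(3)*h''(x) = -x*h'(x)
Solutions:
 h(x) = C1 + C2*erf(sqrt(2)*3^(3/4)*x/6)


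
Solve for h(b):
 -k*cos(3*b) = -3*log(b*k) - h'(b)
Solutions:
 h(b) = C1 - 3*b*log(b*k) + 3*b + k*sin(3*b)/3


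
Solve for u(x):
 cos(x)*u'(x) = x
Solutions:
 u(x) = C1 + Integral(x/cos(x), x)


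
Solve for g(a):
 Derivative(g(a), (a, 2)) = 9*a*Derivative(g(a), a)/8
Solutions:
 g(a) = C1 + C2*erfi(3*a/4)


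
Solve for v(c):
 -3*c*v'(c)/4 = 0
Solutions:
 v(c) = C1


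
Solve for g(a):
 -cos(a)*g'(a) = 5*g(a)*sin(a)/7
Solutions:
 g(a) = C1*cos(a)^(5/7)


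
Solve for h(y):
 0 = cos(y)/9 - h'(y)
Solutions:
 h(y) = C1 + sin(y)/9


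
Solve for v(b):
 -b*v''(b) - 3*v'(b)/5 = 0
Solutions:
 v(b) = C1 + C2*b^(2/5)


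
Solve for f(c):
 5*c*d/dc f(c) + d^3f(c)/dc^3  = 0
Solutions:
 f(c) = C1 + Integral(C2*airyai(-5^(1/3)*c) + C3*airybi(-5^(1/3)*c), c)


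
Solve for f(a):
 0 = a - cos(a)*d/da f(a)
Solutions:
 f(a) = C1 + Integral(a/cos(a), a)


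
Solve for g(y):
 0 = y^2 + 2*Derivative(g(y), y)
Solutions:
 g(y) = C1 - y^3/6


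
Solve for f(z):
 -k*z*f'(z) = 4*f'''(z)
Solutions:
 f(z) = C1 + Integral(C2*airyai(2^(1/3)*z*(-k)^(1/3)/2) + C3*airybi(2^(1/3)*z*(-k)^(1/3)/2), z)


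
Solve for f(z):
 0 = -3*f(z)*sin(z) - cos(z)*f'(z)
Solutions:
 f(z) = C1*cos(z)^3


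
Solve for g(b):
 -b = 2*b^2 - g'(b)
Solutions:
 g(b) = C1 + 2*b^3/3 + b^2/2


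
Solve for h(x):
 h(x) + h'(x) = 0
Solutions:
 h(x) = C1*exp(-x)


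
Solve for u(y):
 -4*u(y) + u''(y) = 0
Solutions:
 u(y) = C1*exp(-2*y) + C2*exp(2*y)


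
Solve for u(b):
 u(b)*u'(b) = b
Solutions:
 u(b) = -sqrt(C1 + b^2)
 u(b) = sqrt(C1 + b^2)


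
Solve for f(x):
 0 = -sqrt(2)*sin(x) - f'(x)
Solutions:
 f(x) = C1 + sqrt(2)*cos(x)


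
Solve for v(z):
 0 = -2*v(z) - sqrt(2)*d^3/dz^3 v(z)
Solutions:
 v(z) = C3*exp(-2^(1/6)*z) + (C1*sin(2^(1/6)*sqrt(3)*z/2) + C2*cos(2^(1/6)*sqrt(3)*z/2))*exp(2^(1/6)*z/2)


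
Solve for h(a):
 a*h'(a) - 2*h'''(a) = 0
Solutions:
 h(a) = C1 + Integral(C2*airyai(2^(2/3)*a/2) + C3*airybi(2^(2/3)*a/2), a)


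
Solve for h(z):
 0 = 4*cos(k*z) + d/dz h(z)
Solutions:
 h(z) = C1 - 4*sin(k*z)/k


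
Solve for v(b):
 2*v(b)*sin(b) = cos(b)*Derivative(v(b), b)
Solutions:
 v(b) = C1/cos(b)^2


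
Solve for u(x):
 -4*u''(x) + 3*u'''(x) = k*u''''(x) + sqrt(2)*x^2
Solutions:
 u(x) = C1 + C2*x + C3*exp(x*(3 - sqrt(9 - 16*k))/(2*k)) + C4*exp(x*(sqrt(9 - 16*k) + 3)/(2*k)) - sqrt(2)*x^4/48 - sqrt(2)*x^3/16 + sqrt(2)*x^2*(4*k - 9)/64


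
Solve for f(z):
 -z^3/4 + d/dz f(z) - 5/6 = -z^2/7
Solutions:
 f(z) = C1 + z^4/16 - z^3/21 + 5*z/6


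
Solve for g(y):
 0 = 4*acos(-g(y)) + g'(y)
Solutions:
 Integral(1/acos(-_y), (_y, g(y))) = C1 - 4*y


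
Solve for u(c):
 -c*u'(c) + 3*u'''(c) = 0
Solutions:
 u(c) = C1 + Integral(C2*airyai(3^(2/3)*c/3) + C3*airybi(3^(2/3)*c/3), c)


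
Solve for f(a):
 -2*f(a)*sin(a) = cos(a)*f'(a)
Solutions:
 f(a) = C1*cos(a)^2


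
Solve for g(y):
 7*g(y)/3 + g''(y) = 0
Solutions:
 g(y) = C1*sin(sqrt(21)*y/3) + C2*cos(sqrt(21)*y/3)


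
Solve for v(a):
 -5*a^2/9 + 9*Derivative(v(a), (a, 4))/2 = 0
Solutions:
 v(a) = C1 + C2*a + C3*a^2 + C4*a^3 + a^6/2916


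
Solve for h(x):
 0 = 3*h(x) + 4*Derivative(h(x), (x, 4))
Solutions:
 h(x) = (C1*sin(3^(1/4)*x/2) + C2*cos(3^(1/4)*x/2))*exp(-3^(1/4)*x/2) + (C3*sin(3^(1/4)*x/2) + C4*cos(3^(1/4)*x/2))*exp(3^(1/4)*x/2)


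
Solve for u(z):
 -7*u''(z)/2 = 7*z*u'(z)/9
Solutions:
 u(z) = C1 + C2*erf(z/3)


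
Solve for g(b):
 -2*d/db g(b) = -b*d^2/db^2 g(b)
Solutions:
 g(b) = C1 + C2*b^3


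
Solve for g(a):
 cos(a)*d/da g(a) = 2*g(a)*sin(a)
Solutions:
 g(a) = C1/cos(a)^2


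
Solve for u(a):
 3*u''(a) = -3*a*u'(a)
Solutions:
 u(a) = C1 + C2*erf(sqrt(2)*a/2)


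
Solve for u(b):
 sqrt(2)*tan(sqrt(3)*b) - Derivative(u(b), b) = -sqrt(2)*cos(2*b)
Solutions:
 u(b) = C1 - sqrt(6)*log(cos(sqrt(3)*b))/3 + sqrt(2)*sin(2*b)/2


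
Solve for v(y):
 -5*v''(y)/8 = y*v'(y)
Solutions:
 v(y) = C1 + C2*erf(2*sqrt(5)*y/5)


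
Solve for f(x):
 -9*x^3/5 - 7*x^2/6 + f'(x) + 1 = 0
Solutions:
 f(x) = C1 + 9*x^4/20 + 7*x^3/18 - x


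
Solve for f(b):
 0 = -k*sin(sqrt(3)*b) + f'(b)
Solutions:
 f(b) = C1 - sqrt(3)*k*cos(sqrt(3)*b)/3


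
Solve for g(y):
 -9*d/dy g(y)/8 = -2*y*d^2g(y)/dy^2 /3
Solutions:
 g(y) = C1 + C2*y^(43/16)


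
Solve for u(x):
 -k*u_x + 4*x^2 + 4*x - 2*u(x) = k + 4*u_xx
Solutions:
 u(x) = C1*exp(x*(-k + sqrt(k^2 - 32))/8) + C2*exp(-x*(k + sqrt(k^2 - 32))/8) + k^2 - 2*k*x - 3*k/2 + 2*x^2 + 2*x - 8


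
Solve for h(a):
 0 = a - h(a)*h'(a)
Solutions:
 h(a) = -sqrt(C1 + a^2)
 h(a) = sqrt(C1 + a^2)


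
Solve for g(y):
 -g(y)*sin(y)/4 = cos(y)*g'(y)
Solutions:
 g(y) = C1*cos(y)^(1/4)


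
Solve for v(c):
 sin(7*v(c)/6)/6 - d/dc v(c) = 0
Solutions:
 -c/6 + 3*log(cos(7*v(c)/6) - 1)/7 - 3*log(cos(7*v(c)/6) + 1)/7 = C1


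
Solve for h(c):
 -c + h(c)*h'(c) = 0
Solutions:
 h(c) = -sqrt(C1 + c^2)
 h(c) = sqrt(C1 + c^2)


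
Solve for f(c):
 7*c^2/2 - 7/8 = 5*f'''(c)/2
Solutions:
 f(c) = C1 + C2*c + C3*c^2 + 7*c^5/300 - 7*c^3/120


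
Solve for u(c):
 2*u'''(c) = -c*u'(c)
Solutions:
 u(c) = C1 + Integral(C2*airyai(-2^(2/3)*c/2) + C3*airybi(-2^(2/3)*c/2), c)


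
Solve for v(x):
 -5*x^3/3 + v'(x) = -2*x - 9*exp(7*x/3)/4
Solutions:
 v(x) = C1 + 5*x^4/12 - x^2 - 27*exp(7*x/3)/28


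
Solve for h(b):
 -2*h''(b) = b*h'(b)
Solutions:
 h(b) = C1 + C2*erf(b/2)


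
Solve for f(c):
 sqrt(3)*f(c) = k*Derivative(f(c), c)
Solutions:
 f(c) = C1*exp(sqrt(3)*c/k)


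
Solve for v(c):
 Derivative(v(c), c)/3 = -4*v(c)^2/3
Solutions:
 v(c) = 1/(C1 + 4*c)


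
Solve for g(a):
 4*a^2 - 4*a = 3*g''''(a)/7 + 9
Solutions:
 g(a) = C1 + C2*a + C3*a^2 + C4*a^3 + 7*a^6/270 - 7*a^5/90 - 7*a^4/8


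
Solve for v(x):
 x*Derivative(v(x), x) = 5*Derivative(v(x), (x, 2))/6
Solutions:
 v(x) = C1 + C2*erfi(sqrt(15)*x/5)


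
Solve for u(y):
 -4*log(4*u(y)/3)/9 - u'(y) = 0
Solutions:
 9*Integral(1/(log(_y) - log(3) + 2*log(2)), (_y, u(y)))/4 = C1 - y


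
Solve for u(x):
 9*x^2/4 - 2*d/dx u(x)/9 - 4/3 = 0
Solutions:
 u(x) = C1 + 27*x^3/8 - 6*x


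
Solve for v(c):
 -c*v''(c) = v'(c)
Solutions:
 v(c) = C1 + C2*log(c)


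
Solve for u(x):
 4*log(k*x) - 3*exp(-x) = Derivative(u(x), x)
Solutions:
 u(x) = C1 + 4*x*log(k*x) - 4*x + 3*exp(-x)


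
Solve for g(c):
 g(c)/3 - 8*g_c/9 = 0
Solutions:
 g(c) = C1*exp(3*c/8)


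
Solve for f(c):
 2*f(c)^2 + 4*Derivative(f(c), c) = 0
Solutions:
 f(c) = 2/(C1 + c)


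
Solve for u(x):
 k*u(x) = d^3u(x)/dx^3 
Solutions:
 u(x) = C1*exp(k^(1/3)*x) + C2*exp(k^(1/3)*x*(-1 + sqrt(3)*I)/2) + C3*exp(-k^(1/3)*x*(1 + sqrt(3)*I)/2)


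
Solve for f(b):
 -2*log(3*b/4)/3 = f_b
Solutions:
 f(b) = C1 - 2*b*log(b)/3 - 2*b*log(3)/3 + 2*b/3 + 4*b*log(2)/3


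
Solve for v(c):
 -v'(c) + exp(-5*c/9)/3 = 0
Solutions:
 v(c) = C1 - 3*exp(-5*c/9)/5


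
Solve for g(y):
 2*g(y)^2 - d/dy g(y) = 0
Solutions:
 g(y) = -1/(C1 + 2*y)


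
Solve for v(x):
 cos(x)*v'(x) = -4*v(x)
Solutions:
 v(x) = C1*(sin(x)^2 - 2*sin(x) + 1)/(sin(x)^2 + 2*sin(x) + 1)


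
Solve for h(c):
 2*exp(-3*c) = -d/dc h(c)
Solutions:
 h(c) = C1 + 2*exp(-3*c)/3


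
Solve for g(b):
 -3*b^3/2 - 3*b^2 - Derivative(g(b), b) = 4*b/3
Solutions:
 g(b) = C1 - 3*b^4/8 - b^3 - 2*b^2/3


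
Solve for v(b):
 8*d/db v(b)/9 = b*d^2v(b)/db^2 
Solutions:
 v(b) = C1 + C2*b^(17/9)


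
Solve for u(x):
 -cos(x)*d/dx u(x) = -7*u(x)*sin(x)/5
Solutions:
 u(x) = C1/cos(x)^(7/5)


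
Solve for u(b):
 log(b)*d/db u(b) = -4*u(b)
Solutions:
 u(b) = C1*exp(-4*li(b))


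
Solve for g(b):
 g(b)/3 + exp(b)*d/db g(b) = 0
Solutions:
 g(b) = C1*exp(exp(-b)/3)


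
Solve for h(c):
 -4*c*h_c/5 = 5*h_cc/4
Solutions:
 h(c) = C1 + C2*erf(2*sqrt(2)*c/5)


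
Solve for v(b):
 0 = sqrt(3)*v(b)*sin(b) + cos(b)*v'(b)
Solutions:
 v(b) = C1*cos(b)^(sqrt(3))


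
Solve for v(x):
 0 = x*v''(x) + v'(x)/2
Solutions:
 v(x) = C1 + C2*sqrt(x)


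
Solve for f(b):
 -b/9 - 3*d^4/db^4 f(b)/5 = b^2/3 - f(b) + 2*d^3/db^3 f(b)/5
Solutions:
 f(b) = C1*exp(b*(-10 - 10^(1/3) + 2*10^(2/3))/18)*sin(10^(1/3)*sqrt(3)*b*(1 + 2*10^(1/3))/18) + C2*exp(b*(-10 - 10^(1/3) + 2*10^(2/3))/18)*cos(10^(1/3)*sqrt(3)*b*(1 + 2*10^(1/3))/18) + C3*exp(b) + C4*exp(b*(-2*10^(2/3) - 5 + 10^(1/3))/9) + b^2/3 + b/9


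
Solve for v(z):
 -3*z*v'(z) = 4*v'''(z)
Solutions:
 v(z) = C1 + Integral(C2*airyai(-6^(1/3)*z/2) + C3*airybi(-6^(1/3)*z/2), z)


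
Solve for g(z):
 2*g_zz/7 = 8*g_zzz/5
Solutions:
 g(z) = C1 + C2*z + C3*exp(5*z/28)


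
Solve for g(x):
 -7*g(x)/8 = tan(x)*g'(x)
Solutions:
 g(x) = C1/sin(x)^(7/8)


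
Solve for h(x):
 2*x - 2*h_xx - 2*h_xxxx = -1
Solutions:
 h(x) = C1 + C2*x + C3*sin(x) + C4*cos(x) + x^3/6 + x^2/4


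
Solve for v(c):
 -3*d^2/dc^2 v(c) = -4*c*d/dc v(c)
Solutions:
 v(c) = C1 + C2*erfi(sqrt(6)*c/3)


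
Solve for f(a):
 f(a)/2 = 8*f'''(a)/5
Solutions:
 f(a) = C3*exp(2^(2/3)*5^(1/3)*a/4) + (C1*sin(2^(2/3)*sqrt(3)*5^(1/3)*a/8) + C2*cos(2^(2/3)*sqrt(3)*5^(1/3)*a/8))*exp(-2^(2/3)*5^(1/3)*a/8)


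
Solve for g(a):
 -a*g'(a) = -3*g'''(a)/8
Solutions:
 g(a) = C1 + Integral(C2*airyai(2*3^(2/3)*a/3) + C3*airybi(2*3^(2/3)*a/3), a)


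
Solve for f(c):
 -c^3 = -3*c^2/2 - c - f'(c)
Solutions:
 f(c) = C1 + c^4/4 - c^3/2 - c^2/2


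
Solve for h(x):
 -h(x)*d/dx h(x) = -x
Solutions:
 h(x) = -sqrt(C1 + x^2)
 h(x) = sqrt(C1 + x^2)


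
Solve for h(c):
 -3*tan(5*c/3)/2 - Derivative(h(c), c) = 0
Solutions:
 h(c) = C1 + 9*log(cos(5*c/3))/10


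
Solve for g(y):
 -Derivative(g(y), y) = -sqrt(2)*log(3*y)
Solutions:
 g(y) = C1 + sqrt(2)*y*log(y) - sqrt(2)*y + sqrt(2)*y*log(3)


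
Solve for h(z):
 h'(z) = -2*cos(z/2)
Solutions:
 h(z) = C1 - 4*sin(z/2)


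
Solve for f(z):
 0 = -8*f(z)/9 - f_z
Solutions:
 f(z) = C1*exp(-8*z/9)


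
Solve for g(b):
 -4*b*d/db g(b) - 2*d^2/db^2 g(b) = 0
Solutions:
 g(b) = C1 + C2*erf(b)


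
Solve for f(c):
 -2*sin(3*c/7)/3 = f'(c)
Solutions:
 f(c) = C1 + 14*cos(3*c/7)/9


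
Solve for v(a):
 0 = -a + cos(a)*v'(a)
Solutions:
 v(a) = C1 + Integral(a/cos(a), a)


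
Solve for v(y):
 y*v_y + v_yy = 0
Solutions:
 v(y) = C1 + C2*erf(sqrt(2)*y/2)


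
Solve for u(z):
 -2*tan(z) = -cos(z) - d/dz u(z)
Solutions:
 u(z) = C1 - 2*log(cos(z)) - sin(z)


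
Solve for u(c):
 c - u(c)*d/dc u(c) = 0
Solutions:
 u(c) = -sqrt(C1 + c^2)
 u(c) = sqrt(C1 + c^2)


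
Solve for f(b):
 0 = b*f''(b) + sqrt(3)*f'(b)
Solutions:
 f(b) = C1 + C2*b^(1 - sqrt(3))


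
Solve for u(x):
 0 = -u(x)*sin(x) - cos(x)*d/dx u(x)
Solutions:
 u(x) = C1*cos(x)


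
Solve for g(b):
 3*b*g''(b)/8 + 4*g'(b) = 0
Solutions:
 g(b) = C1 + C2/b^(29/3)


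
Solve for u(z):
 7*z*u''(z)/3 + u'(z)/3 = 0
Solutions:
 u(z) = C1 + C2*z^(6/7)


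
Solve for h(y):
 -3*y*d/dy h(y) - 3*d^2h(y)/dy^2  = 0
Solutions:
 h(y) = C1 + C2*erf(sqrt(2)*y/2)


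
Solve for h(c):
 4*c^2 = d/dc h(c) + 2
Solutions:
 h(c) = C1 + 4*c^3/3 - 2*c


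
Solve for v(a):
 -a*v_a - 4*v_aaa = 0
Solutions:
 v(a) = C1 + Integral(C2*airyai(-2^(1/3)*a/2) + C3*airybi(-2^(1/3)*a/2), a)


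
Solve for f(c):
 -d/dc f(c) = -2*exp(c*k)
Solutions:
 f(c) = C1 + 2*exp(c*k)/k


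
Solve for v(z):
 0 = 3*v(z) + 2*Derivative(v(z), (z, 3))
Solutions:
 v(z) = C3*exp(-2^(2/3)*3^(1/3)*z/2) + (C1*sin(2^(2/3)*3^(5/6)*z/4) + C2*cos(2^(2/3)*3^(5/6)*z/4))*exp(2^(2/3)*3^(1/3)*z/4)


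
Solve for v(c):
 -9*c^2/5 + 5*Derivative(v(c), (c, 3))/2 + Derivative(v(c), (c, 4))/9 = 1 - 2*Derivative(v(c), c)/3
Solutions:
 v(c) = C1 + C2*exp(c*(-30 + 75*3^(2/3)/(4*sqrt(1129) + 1133)^(1/3) + 3^(1/3)*(4*sqrt(1129) + 1133)^(1/3))/4)*sin(3^(1/6)*c*(-3^(2/3)*(4*sqrt(1129) + 1133)^(1/3) + 225/(4*sqrt(1129) + 1133)^(1/3))/4) + C3*exp(c*(-30 + 75*3^(2/3)/(4*sqrt(1129) + 1133)^(1/3) + 3^(1/3)*(4*sqrt(1129) + 1133)^(1/3))/4)*cos(3^(1/6)*c*(-3^(2/3)*(4*sqrt(1129) + 1133)^(1/3) + 225/(4*sqrt(1129) + 1133)^(1/3))/4) + C4*exp(-c*(75*3^(2/3)/(4*sqrt(1129) + 1133)^(1/3) + 15 + 3^(1/3)*(4*sqrt(1129) + 1133)^(1/3))/2) + 9*c^3/10 - 75*c/4


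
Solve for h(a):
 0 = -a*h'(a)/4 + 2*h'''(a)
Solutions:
 h(a) = C1 + Integral(C2*airyai(a/2) + C3*airybi(a/2), a)


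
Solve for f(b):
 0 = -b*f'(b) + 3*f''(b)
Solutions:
 f(b) = C1 + C2*erfi(sqrt(6)*b/6)


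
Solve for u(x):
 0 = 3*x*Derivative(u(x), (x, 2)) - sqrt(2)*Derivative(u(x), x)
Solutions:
 u(x) = C1 + C2*x^(sqrt(2)/3 + 1)


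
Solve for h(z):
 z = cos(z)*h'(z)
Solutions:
 h(z) = C1 + Integral(z/cos(z), z)


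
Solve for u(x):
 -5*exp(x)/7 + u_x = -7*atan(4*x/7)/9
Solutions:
 u(x) = C1 - 7*x*atan(4*x/7)/9 + 5*exp(x)/7 + 49*log(16*x^2 + 49)/72


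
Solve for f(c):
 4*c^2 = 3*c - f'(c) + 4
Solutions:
 f(c) = C1 - 4*c^3/3 + 3*c^2/2 + 4*c


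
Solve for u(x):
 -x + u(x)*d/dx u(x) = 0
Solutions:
 u(x) = -sqrt(C1 + x^2)
 u(x) = sqrt(C1 + x^2)


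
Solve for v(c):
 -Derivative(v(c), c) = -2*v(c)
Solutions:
 v(c) = C1*exp(2*c)


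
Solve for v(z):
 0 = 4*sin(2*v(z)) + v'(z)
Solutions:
 v(z) = pi - acos((-C1 - exp(16*z))/(C1 - exp(16*z)))/2
 v(z) = acos((-C1 - exp(16*z))/(C1 - exp(16*z)))/2


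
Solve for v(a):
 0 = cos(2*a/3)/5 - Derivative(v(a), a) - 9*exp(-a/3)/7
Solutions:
 v(a) = C1 + 3*sin(2*a/3)/10 + 27*exp(-a/3)/7


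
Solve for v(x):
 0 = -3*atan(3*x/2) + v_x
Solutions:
 v(x) = C1 + 3*x*atan(3*x/2) - log(9*x^2 + 4)


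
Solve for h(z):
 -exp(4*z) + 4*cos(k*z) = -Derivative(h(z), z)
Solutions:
 h(z) = C1 + exp(4*z)/4 - 4*sin(k*z)/k


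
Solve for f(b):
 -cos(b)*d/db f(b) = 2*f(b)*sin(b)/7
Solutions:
 f(b) = C1*cos(b)^(2/7)


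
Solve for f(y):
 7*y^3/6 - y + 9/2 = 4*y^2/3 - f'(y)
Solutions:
 f(y) = C1 - 7*y^4/24 + 4*y^3/9 + y^2/2 - 9*y/2


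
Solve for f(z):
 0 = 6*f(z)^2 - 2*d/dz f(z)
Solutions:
 f(z) = -1/(C1 + 3*z)


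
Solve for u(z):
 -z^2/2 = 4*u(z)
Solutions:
 u(z) = -z^2/8


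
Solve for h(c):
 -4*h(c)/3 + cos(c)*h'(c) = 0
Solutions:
 h(c) = C1*(sin(c) + 1)^(2/3)/(sin(c) - 1)^(2/3)


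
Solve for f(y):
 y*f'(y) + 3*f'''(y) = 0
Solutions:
 f(y) = C1 + Integral(C2*airyai(-3^(2/3)*y/3) + C3*airybi(-3^(2/3)*y/3), y)


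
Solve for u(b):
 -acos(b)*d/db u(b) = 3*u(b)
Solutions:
 u(b) = C1*exp(-3*Integral(1/acos(b), b))


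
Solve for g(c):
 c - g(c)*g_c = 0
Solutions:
 g(c) = -sqrt(C1 + c^2)
 g(c) = sqrt(C1 + c^2)


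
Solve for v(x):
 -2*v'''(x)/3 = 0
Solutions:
 v(x) = C1 + C2*x + C3*x^2


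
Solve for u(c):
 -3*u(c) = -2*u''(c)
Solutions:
 u(c) = C1*exp(-sqrt(6)*c/2) + C2*exp(sqrt(6)*c/2)


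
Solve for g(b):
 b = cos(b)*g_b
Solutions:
 g(b) = C1 + Integral(b/cos(b), b)


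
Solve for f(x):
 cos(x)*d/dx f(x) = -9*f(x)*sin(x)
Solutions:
 f(x) = C1*cos(x)^9


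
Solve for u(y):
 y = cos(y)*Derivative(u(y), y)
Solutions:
 u(y) = C1 + Integral(y/cos(y), y)


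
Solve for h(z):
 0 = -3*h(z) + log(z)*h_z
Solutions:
 h(z) = C1*exp(3*li(z))


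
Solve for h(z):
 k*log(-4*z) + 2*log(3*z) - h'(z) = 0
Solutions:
 h(z) = C1 + z*(k + 2)*log(z) + z*(-k + 2*k*log(2) + I*pi*k - 2 + 2*log(3))


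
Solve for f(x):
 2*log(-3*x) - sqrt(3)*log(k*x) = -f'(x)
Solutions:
 f(x) = C1 + x*(sqrt(3)*log(-k) - 2*log(3) - sqrt(3) + 2) - x*(2 - sqrt(3))*log(-x)


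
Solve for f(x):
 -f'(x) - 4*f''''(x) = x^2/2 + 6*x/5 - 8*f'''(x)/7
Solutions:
 f(x) = C1 + C2*exp(x*(16/(21*sqrt(191793) + 9197)^(1/3) + 8 + (21*sqrt(191793) + 9197)^(1/3))/84)*sin(sqrt(3)*x*(-(21*sqrt(191793) + 9197)^(1/3) + 16/(21*sqrt(191793) + 9197)^(1/3))/84) + C3*exp(x*(16/(21*sqrt(191793) + 9197)^(1/3) + 8 + (21*sqrt(191793) + 9197)^(1/3))/84)*cos(sqrt(3)*x*(-(21*sqrt(191793) + 9197)^(1/3) + 16/(21*sqrt(191793) + 9197)^(1/3))/84) + C4*exp(x*(-(21*sqrt(191793) + 9197)^(1/3) - 16/(21*sqrt(191793) + 9197)^(1/3) + 4)/42) - x^3/6 - 3*x^2/5 - 8*x/7


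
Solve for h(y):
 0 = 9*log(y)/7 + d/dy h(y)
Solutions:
 h(y) = C1 - 9*y*log(y)/7 + 9*y/7


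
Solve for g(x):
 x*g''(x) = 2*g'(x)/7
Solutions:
 g(x) = C1 + C2*x^(9/7)


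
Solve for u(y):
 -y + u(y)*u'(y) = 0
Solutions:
 u(y) = -sqrt(C1 + y^2)
 u(y) = sqrt(C1 + y^2)


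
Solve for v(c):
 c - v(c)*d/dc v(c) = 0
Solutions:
 v(c) = -sqrt(C1 + c^2)
 v(c) = sqrt(C1 + c^2)


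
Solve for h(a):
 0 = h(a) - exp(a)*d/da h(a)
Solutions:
 h(a) = C1*exp(-exp(-a))


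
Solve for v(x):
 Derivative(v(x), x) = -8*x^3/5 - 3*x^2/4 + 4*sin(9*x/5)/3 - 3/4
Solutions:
 v(x) = C1 - 2*x^4/5 - x^3/4 - 3*x/4 - 20*cos(9*x/5)/27


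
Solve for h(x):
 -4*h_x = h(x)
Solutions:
 h(x) = C1*exp(-x/4)


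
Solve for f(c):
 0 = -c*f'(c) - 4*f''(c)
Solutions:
 f(c) = C1 + C2*erf(sqrt(2)*c/4)


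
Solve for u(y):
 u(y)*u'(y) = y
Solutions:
 u(y) = -sqrt(C1 + y^2)
 u(y) = sqrt(C1 + y^2)


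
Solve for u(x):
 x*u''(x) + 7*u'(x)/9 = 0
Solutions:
 u(x) = C1 + C2*x^(2/9)


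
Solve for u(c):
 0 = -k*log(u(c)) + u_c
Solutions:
 li(u(c)) = C1 + c*k


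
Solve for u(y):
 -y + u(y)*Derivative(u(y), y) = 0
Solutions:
 u(y) = -sqrt(C1 + y^2)
 u(y) = sqrt(C1 + y^2)


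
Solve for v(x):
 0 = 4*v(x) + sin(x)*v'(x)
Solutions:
 v(x) = C1*(cos(x)^2 + 2*cos(x) + 1)/(cos(x)^2 - 2*cos(x) + 1)


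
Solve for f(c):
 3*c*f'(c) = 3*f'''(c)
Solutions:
 f(c) = C1 + Integral(C2*airyai(c) + C3*airybi(c), c)


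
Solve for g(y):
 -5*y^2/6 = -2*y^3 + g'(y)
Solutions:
 g(y) = C1 + y^4/2 - 5*y^3/18


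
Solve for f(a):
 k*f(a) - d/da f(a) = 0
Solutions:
 f(a) = C1*exp(a*k)


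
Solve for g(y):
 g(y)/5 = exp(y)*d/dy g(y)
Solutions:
 g(y) = C1*exp(-exp(-y)/5)


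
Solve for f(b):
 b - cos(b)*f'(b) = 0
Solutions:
 f(b) = C1 + Integral(b/cos(b), b)


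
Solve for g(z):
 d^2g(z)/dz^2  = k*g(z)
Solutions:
 g(z) = C1*exp(-sqrt(k)*z) + C2*exp(sqrt(k)*z)


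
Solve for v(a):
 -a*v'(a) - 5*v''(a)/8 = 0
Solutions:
 v(a) = C1 + C2*erf(2*sqrt(5)*a/5)


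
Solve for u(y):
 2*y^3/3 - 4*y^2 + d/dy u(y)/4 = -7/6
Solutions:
 u(y) = C1 - 2*y^4/3 + 16*y^3/3 - 14*y/3


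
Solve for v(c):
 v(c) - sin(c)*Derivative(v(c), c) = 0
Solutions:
 v(c) = C1*sqrt(cos(c) - 1)/sqrt(cos(c) + 1)


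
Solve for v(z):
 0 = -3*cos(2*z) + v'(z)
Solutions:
 v(z) = C1 + 3*sin(2*z)/2


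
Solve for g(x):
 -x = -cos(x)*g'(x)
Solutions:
 g(x) = C1 + Integral(x/cos(x), x)


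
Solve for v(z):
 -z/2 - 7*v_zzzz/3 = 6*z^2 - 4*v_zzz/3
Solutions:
 v(z) = C1 + C2*z + C3*z^2 + C4*exp(4*z/7) + 3*z^5/40 + 43*z^4/64 + 301*z^3/64


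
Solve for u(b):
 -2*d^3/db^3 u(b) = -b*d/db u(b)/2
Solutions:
 u(b) = C1 + Integral(C2*airyai(2^(1/3)*b/2) + C3*airybi(2^(1/3)*b/2), b)


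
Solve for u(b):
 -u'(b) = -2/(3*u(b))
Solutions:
 u(b) = -sqrt(C1 + 12*b)/3
 u(b) = sqrt(C1 + 12*b)/3


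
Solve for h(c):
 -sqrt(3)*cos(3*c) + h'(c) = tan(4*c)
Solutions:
 h(c) = C1 - log(cos(4*c))/4 + sqrt(3)*sin(3*c)/3


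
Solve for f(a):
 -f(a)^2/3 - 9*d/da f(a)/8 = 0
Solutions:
 f(a) = 27/(C1 + 8*a)


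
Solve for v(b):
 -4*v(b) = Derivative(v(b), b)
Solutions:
 v(b) = C1*exp(-4*b)


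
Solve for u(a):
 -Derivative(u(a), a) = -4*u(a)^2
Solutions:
 u(a) = -1/(C1 + 4*a)


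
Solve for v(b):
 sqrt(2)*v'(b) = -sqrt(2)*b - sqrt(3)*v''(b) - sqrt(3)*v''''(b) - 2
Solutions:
 v(b) = C1 + C2*exp(2^(1/6)*sqrt(3)*b*(-2/(3 + sqrt(11))^(1/3) + 2^(2/3)*(3 + sqrt(11))^(1/3))/12)*sin(2^(1/6)*b*(2/(3 + sqrt(11))^(1/3) + 2^(2/3)*(3 + sqrt(11))^(1/3))/4) + C3*exp(2^(1/6)*sqrt(3)*b*(-2/(3 + sqrt(11))^(1/3) + 2^(2/3)*(3 + sqrt(11))^(1/3))/12)*cos(2^(1/6)*b*(2/(3 + sqrt(11))^(1/3) + 2^(2/3)*(3 + sqrt(11))^(1/3))/4) + C4*exp(-2^(1/6)*sqrt(3)*b*(-2/(3 + sqrt(11))^(1/3) + 2^(2/3)*(3 + sqrt(11))^(1/3))/6) - b^2/2 - sqrt(2)*b + sqrt(6)*b/2


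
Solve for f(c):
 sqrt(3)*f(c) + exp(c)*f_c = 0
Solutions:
 f(c) = C1*exp(sqrt(3)*exp(-c))


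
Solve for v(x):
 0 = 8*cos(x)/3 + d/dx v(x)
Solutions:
 v(x) = C1 - 8*sin(x)/3


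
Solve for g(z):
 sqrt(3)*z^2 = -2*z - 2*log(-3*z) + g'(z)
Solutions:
 g(z) = C1 + sqrt(3)*z^3/3 + z^2 + 2*z*log(-z) + 2*z*(-1 + log(3))


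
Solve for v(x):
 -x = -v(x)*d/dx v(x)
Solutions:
 v(x) = -sqrt(C1 + x^2)
 v(x) = sqrt(C1 + x^2)


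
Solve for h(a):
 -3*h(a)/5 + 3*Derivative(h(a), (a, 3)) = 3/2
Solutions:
 h(a) = C3*exp(5^(2/3)*a/5) + (C1*sin(sqrt(3)*5^(2/3)*a/10) + C2*cos(sqrt(3)*5^(2/3)*a/10))*exp(-5^(2/3)*a/10) - 5/2


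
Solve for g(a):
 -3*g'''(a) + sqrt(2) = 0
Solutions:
 g(a) = C1 + C2*a + C3*a^2 + sqrt(2)*a^3/18


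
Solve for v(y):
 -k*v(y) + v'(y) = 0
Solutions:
 v(y) = C1*exp(k*y)


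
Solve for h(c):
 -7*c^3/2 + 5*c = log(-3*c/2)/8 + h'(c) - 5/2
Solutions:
 h(c) = C1 - 7*c^4/8 + 5*c^2/2 - c*log(-c)/8 + c*(-log(3) + log(2) + 21)/8


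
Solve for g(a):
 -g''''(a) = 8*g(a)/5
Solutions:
 g(a) = (C1*sin(2^(1/4)*5^(3/4)*a/5) + C2*cos(2^(1/4)*5^(3/4)*a/5))*exp(-2^(1/4)*5^(3/4)*a/5) + (C3*sin(2^(1/4)*5^(3/4)*a/5) + C4*cos(2^(1/4)*5^(3/4)*a/5))*exp(2^(1/4)*5^(3/4)*a/5)


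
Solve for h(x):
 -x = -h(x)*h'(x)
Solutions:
 h(x) = -sqrt(C1 + x^2)
 h(x) = sqrt(C1 + x^2)


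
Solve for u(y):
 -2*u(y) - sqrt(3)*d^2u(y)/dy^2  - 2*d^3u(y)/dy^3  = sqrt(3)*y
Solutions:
 u(y) = C1*exp(y*(-2*sqrt(3) + 3^(2/3)/(sqrt(3) + 36 + sqrt(-3 + (sqrt(3) + 36)^2))^(1/3) + 3^(1/3)*(sqrt(3) + 36 + sqrt(-3 + (sqrt(3) + 36)^2))^(1/3))/12)*sin(sqrt(3)*y*(-(3*sqrt(3) + 108 + 4*sqrt(-27/16 + (3*sqrt(3)/4 + 27)^2))^(1/3) + 3/(3*sqrt(3) + 108 + 4*sqrt(-27/16 + (3*sqrt(3)/4 + 27)^2))^(1/3))/12) + C2*exp(y*(-2*sqrt(3) + 3^(2/3)/(sqrt(3) + 36 + sqrt(-3 + (sqrt(3) + 36)^2))^(1/3) + 3^(1/3)*(sqrt(3) + 36 + sqrt(-3 + (sqrt(3) + 36)^2))^(1/3))/12)*cos(sqrt(3)*y*(-(3*sqrt(3) + 108 + 4*sqrt(-27/16 + (3*sqrt(3)/4 + 27)^2))^(1/3) + 3/(3*sqrt(3) + 108 + 4*sqrt(-27/16 + (3*sqrt(3)/4 + 27)^2))^(1/3))/12) + C3*exp(-y*(3^(2/3)/(sqrt(3) + 36 + sqrt(-3 + (sqrt(3) + 36)^2))^(1/3) + sqrt(3) + 3^(1/3)*(sqrt(3) + 36 + sqrt(-3 + (sqrt(3) + 36)^2))^(1/3))/6) - sqrt(3)*y/2


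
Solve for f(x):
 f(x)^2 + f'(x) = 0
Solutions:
 f(x) = 1/(C1 + x)


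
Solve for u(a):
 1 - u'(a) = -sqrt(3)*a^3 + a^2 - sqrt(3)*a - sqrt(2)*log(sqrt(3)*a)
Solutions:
 u(a) = C1 + sqrt(3)*a^4/4 - a^3/3 + sqrt(3)*a^2/2 + sqrt(2)*a*log(a) - sqrt(2)*a + sqrt(2)*a*log(3)/2 + a


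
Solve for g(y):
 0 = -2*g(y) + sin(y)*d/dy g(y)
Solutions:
 g(y) = C1*(cos(y) - 1)/(cos(y) + 1)


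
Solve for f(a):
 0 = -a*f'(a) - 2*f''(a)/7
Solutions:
 f(a) = C1 + C2*erf(sqrt(7)*a/2)


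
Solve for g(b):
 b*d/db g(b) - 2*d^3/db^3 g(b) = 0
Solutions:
 g(b) = C1 + Integral(C2*airyai(2^(2/3)*b/2) + C3*airybi(2^(2/3)*b/2), b)


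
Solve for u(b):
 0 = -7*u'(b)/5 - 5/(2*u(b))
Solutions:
 u(b) = -sqrt(C1 - 175*b)/7
 u(b) = sqrt(C1 - 175*b)/7


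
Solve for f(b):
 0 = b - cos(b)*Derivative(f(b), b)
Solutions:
 f(b) = C1 + Integral(b/cos(b), b)


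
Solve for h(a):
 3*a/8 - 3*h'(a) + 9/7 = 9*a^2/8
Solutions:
 h(a) = C1 - a^3/8 + a^2/16 + 3*a/7


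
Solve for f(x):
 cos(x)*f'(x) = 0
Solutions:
 f(x) = C1


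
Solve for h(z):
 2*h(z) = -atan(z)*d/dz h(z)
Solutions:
 h(z) = C1*exp(-2*Integral(1/atan(z), z))


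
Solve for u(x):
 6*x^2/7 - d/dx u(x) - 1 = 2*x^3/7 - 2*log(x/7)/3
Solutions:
 u(x) = C1 - x^4/14 + 2*x^3/7 + 2*x*log(x)/3 - 5*x/3 - 2*x*log(7)/3


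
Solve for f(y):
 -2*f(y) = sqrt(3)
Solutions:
 f(y) = -sqrt(3)/2


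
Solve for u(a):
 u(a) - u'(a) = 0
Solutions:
 u(a) = C1*exp(a)


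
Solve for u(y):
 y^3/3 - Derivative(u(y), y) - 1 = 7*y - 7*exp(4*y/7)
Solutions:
 u(y) = C1 + y^4/12 - 7*y^2/2 - y + 49*exp(4*y/7)/4


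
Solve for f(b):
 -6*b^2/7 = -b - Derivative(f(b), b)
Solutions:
 f(b) = C1 + 2*b^3/7 - b^2/2


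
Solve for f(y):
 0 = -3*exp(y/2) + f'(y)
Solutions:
 f(y) = C1 + 6*exp(y/2)


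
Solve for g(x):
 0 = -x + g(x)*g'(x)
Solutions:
 g(x) = -sqrt(C1 + x^2)
 g(x) = sqrt(C1 + x^2)


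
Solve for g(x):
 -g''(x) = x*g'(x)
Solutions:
 g(x) = C1 + C2*erf(sqrt(2)*x/2)


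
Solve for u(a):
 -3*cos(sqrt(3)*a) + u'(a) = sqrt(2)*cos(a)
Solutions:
 u(a) = C1 + sqrt(2)*sin(a) + sqrt(3)*sin(sqrt(3)*a)


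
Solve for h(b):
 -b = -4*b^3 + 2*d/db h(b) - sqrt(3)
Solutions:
 h(b) = C1 + b^4/2 - b^2/4 + sqrt(3)*b/2


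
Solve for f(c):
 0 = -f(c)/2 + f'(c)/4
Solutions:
 f(c) = C1*exp(2*c)


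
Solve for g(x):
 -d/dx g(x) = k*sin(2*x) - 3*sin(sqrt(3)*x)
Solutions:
 g(x) = C1 + k*cos(2*x)/2 - sqrt(3)*cos(sqrt(3)*x)


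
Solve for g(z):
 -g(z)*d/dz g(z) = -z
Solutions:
 g(z) = -sqrt(C1 + z^2)
 g(z) = sqrt(C1 + z^2)


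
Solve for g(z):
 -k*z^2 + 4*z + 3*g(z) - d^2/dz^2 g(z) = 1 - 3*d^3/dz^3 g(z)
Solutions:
 g(z) = C1*exp(z*(2*2^(1/3)/(135*sqrt(29) + 727)^(1/3) + 4 + 2^(2/3)*(135*sqrt(29) + 727)^(1/3))/36)*sin(2^(1/3)*sqrt(3)*z*(-2^(1/3)*(135*sqrt(29) + 727)^(1/3) + 2/(135*sqrt(29) + 727)^(1/3))/36) + C2*exp(z*(2*2^(1/3)/(135*sqrt(29) + 727)^(1/3) + 4 + 2^(2/3)*(135*sqrt(29) + 727)^(1/3))/36)*cos(2^(1/3)*sqrt(3)*z*(-2^(1/3)*(135*sqrt(29) + 727)^(1/3) + 2/(135*sqrt(29) + 727)^(1/3))/36) + C3*exp(z*(-2^(2/3)*(135*sqrt(29) + 727)^(1/3) - 2*2^(1/3)/(135*sqrt(29) + 727)^(1/3) + 2)/18) + k*z^2/3 + 2*k/9 - 4*z/3 + 1/3


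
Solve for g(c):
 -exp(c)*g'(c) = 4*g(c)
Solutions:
 g(c) = C1*exp(4*exp(-c))


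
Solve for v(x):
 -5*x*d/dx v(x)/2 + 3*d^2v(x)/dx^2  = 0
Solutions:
 v(x) = C1 + C2*erfi(sqrt(15)*x/6)


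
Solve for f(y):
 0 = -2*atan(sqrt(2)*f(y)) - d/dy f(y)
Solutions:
 Integral(1/atan(sqrt(2)*_y), (_y, f(y))) = C1 - 2*y


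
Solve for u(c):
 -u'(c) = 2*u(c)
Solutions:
 u(c) = C1*exp(-2*c)


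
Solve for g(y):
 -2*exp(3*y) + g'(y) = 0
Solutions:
 g(y) = C1 + 2*exp(3*y)/3


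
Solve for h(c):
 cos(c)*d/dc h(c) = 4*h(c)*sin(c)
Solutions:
 h(c) = C1/cos(c)^4


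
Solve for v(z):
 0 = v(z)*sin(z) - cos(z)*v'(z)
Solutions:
 v(z) = C1/cos(z)


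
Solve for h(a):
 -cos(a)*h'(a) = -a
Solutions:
 h(a) = C1 + Integral(a/cos(a), a)


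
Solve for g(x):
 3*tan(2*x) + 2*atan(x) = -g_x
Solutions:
 g(x) = C1 - 2*x*atan(x) + log(x^2 + 1) + 3*log(cos(2*x))/2


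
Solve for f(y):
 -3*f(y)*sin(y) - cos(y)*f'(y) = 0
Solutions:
 f(y) = C1*cos(y)^3


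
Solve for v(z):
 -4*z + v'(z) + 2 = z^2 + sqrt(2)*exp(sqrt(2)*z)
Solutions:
 v(z) = C1 + z^3/3 + 2*z^2 - 2*z + exp(sqrt(2)*z)


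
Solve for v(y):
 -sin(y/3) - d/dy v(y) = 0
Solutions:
 v(y) = C1 + 3*cos(y/3)


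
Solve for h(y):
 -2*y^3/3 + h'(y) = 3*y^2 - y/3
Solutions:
 h(y) = C1 + y^4/6 + y^3 - y^2/6


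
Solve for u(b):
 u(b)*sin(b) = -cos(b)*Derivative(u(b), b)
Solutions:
 u(b) = C1*cos(b)


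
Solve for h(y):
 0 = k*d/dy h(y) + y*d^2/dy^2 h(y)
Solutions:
 h(y) = C1 + y^(1 - re(k))*(C2*sin(log(y)*Abs(im(k))) + C3*cos(log(y)*im(k)))


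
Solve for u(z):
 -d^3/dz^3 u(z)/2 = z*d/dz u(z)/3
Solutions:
 u(z) = C1 + Integral(C2*airyai(-2^(1/3)*3^(2/3)*z/3) + C3*airybi(-2^(1/3)*3^(2/3)*z/3), z)


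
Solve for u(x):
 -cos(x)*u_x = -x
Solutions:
 u(x) = C1 + Integral(x/cos(x), x)


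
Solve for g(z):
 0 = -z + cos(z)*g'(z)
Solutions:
 g(z) = C1 + Integral(z/cos(z), z)


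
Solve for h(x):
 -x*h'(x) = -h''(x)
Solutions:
 h(x) = C1 + C2*erfi(sqrt(2)*x/2)


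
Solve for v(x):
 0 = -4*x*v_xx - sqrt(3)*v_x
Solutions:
 v(x) = C1 + C2*x^(1 - sqrt(3)/4)


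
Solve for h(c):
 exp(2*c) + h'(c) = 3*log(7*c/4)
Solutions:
 h(c) = C1 + 3*c*log(c) + 3*c*(-2*log(2) - 1 + log(7)) - exp(2*c)/2


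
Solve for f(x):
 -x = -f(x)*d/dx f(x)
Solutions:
 f(x) = -sqrt(C1 + x^2)
 f(x) = sqrt(C1 + x^2)


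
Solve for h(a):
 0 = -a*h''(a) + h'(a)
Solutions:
 h(a) = C1 + C2*a^2


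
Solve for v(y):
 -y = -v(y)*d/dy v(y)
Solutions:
 v(y) = -sqrt(C1 + y^2)
 v(y) = sqrt(C1 + y^2)


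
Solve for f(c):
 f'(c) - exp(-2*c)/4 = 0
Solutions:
 f(c) = C1 - exp(-2*c)/8


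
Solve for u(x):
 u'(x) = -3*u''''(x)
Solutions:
 u(x) = C1 + C4*exp(-3^(2/3)*x/3) + (C2*sin(3^(1/6)*x/2) + C3*cos(3^(1/6)*x/2))*exp(3^(2/3)*x/6)


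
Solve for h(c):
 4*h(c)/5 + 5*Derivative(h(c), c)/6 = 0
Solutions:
 h(c) = C1*exp(-24*c/25)


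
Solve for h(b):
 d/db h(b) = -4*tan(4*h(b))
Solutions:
 h(b) = -asin(C1*exp(-16*b))/4 + pi/4
 h(b) = asin(C1*exp(-16*b))/4


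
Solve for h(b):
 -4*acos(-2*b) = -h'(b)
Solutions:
 h(b) = C1 + 4*b*acos(-2*b) + 2*sqrt(1 - 4*b^2)


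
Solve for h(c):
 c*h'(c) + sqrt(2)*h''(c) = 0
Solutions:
 h(c) = C1 + C2*erf(2^(1/4)*c/2)


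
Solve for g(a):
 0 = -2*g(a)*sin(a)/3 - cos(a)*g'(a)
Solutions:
 g(a) = C1*cos(a)^(2/3)


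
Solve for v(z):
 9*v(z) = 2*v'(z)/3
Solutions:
 v(z) = C1*exp(27*z/2)


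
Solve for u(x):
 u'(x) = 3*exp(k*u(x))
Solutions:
 u(x) = Piecewise((log(-1/(C1*k + 3*k*x))/k, Ne(k, 0)), (nan, True))
 u(x) = Piecewise((C1 + 3*x, Eq(k, 0)), (nan, True))


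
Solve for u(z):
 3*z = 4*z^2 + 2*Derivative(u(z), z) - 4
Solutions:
 u(z) = C1 - 2*z^3/3 + 3*z^2/4 + 2*z


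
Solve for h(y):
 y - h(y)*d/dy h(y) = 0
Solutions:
 h(y) = -sqrt(C1 + y^2)
 h(y) = sqrt(C1 + y^2)


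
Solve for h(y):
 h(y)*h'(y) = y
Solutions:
 h(y) = -sqrt(C1 + y^2)
 h(y) = sqrt(C1 + y^2)


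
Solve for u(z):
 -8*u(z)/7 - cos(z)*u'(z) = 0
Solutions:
 u(z) = C1*(sin(z) - 1)^(4/7)/(sin(z) + 1)^(4/7)


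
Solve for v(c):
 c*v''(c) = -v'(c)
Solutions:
 v(c) = C1 + C2*log(c)


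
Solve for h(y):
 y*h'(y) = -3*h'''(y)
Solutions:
 h(y) = C1 + Integral(C2*airyai(-3^(2/3)*y/3) + C3*airybi(-3^(2/3)*y/3), y)


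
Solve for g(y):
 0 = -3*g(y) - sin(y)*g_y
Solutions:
 g(y) = C1*(cos(y) + 1)^(3/2)/(cos(y) - 1)^(3/2)


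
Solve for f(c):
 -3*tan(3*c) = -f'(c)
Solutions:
 f(c) = C1 - log(cos(3*c))


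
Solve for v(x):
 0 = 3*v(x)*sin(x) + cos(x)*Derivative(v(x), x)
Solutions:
 v(x) = C1*cos(x)^3


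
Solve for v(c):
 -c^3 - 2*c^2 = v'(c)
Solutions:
 v(c) = C1 - c^4/4 - 2*c^3/3


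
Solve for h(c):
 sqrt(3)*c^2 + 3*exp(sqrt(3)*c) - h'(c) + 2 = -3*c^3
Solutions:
 h(c) = C1 + 3*c^4/4 + sqrt(3)*c^3/3 + 2*c + sqrt(3)*exp(sqrt(3)*c)


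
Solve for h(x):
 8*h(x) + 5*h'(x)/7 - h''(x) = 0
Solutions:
 h(x) = C1*exp(x*(5 - 3*sqrt(177))/14) + C2*exp(x*(5 + 3*sqrt(177))/14)


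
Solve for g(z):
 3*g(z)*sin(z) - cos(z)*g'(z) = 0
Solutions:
 g(z) = C1/cos(z)^3


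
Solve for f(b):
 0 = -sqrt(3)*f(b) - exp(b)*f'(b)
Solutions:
 f(b) = C1*exp(sqrt(3)*exp(-b))


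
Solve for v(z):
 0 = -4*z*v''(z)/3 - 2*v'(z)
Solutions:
 v(z) = C1 + C2/sqrt(z)


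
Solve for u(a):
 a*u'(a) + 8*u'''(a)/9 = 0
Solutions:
 u(a) = C1 + Integral(C2*airyai(-3^(2/3)*a/2) + C3*airybi(-3^(2/3)*a/2), a)


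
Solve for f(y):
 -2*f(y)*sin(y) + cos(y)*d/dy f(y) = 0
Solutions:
 f(y) = C1/cos(y)^2


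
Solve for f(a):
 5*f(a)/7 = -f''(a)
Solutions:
 f(a) = C1*sin(sqrt(35)*a/7) + C2*cos(sqrt(35)*a/7)


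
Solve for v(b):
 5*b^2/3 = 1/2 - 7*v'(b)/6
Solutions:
 v(b) = C1 - 10*b^3/21 + 3*b/7


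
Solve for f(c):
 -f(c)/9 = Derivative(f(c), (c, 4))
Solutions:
 f(c) = (C1*sin(sqrt(6)*c/6) + C2*cos(sqrt(6)*c/6))*exp(-sqrt(6)*c/6) + (C3*sin(sqrt(6)*c/6) + C4*cos(sqrt(6)*c/6))*exp(sqrt(6)*c/6)


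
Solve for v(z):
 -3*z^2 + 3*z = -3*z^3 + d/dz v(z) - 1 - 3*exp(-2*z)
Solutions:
 v(z) = C1 + 3*z^4/4 - z^3 + 3*z^2/2 + z - 3*exp(-2*z)/2


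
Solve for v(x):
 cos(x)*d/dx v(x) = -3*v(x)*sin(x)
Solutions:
 v(x) = C1*cos(x)^3


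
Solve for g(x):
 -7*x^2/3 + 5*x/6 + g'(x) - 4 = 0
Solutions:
 g(x) = C1 + 7*x^3/9 - 5*x^2/12 + 4*x


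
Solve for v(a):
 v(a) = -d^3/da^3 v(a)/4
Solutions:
 v(a) = C3*exp(-2^(2/3)*a) + (C1*sin(2^(2/3)*sqrt(3)*a/2) + C2*cos(2^(2/3)*sqrt(3)*a/2))*exp(2^(2/3)*a/2)


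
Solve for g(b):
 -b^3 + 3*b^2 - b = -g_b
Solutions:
 g(b) = C1 + b^4/4 - b^3 + b^2/2


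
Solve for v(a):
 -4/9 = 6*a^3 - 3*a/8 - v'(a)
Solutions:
 v(a) = C1 + 3*a^4/2 - 3*a^2/16 + 4*a/9


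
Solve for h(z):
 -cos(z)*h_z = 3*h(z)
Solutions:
 h(z) = C1*(sin(z) - 1)^(3/2)/(sin(z) + 1)^(3/2)


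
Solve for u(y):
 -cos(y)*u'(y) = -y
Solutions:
 u(y) = C1 + Integral(y/cos(y), y)


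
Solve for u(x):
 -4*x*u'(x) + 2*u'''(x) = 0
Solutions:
 u(x) = C1 + Integral(C2*airyai(2^(1/3)*x) + C3*airybi(2^(1/3)*x), x)


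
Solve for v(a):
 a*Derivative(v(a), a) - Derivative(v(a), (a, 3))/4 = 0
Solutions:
 v(a) = C1 + Integral(C2*airyai(2^(2/3)*a) + C3*airybi(2^(2/3)*a), a)


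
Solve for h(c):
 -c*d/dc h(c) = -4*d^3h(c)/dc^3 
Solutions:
 h(c) = C1 + Integral(C2*airyai(2^(1/3)*c/2) + C3*airybi(2^(1/3)*c/2), c)


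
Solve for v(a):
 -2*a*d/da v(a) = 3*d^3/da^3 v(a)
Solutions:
 v(a) = C1 + Integral(C2*airyai(-2^(1/3)*3^(2/3)*a/3) + C3*airybi(-2^(1/3)*3^(2/3)*a/3), a)


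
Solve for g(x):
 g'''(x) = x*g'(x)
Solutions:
 g(x) = C1 + Integral(C2*airyai(x) + C3*airybi(x), x)


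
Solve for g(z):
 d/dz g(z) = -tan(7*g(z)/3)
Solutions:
 g(z) = -3*asin(C1*exp(-7*z/3))/7 + 3*pi/7
 g(z) = 3*asin(C1*exp(-7*z/3))/7


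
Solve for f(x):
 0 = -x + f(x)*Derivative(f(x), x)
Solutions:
 f(x) = -sqrt(C1 + x^2)
 f(x) = sqrt(C1 + x^2)


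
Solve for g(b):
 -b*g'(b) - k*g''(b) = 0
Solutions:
 g(b) = C1 + C2*sqrt(k)*erf(sqrt(2)*b*sqrt(1/k)/2)


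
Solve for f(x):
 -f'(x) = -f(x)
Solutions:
 f(x) = C1*exp(x)


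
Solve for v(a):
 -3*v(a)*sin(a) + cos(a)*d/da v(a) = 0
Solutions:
 v(a) = C1/cos(a)^3


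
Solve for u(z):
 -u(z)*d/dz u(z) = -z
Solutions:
 u(z) = -sqrt(C1 + z^2)
 u(z) = sqrt(C1 + z^2)


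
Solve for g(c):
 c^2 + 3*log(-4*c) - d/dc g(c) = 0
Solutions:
 g(c) = C1 + c^3/3 + 3*c*log(-c) + 3*c*(-1 + 2*log(2))


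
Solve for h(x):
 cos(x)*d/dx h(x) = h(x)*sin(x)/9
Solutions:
 h(x) = C1/cos(x)^(1/9)


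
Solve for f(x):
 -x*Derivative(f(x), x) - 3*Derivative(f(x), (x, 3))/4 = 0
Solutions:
 f(x) = C1 + Integral(C2*airyai(-6^(2/3)*x/3) + C3*airybi(-6^(2/3)*x/3), x)


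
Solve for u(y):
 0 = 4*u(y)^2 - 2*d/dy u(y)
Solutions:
 u(y) = -1/(C1 + 2*y)


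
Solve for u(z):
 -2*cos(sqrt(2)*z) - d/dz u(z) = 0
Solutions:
 u(z) = C1 - sqrt(2)*sin(sqrt(2)*z)


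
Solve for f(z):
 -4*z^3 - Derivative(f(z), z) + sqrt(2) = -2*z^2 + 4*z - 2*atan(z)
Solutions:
 f(z) = C1 - z^4 + 2*z^3/3 - 2*z^2 + 2*z*atan(z) + sqrt(2)*z - log(z^2 + 1)


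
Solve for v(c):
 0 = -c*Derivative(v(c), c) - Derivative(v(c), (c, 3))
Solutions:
 v(c) = C1 + Integral(C2*airyai(-c) + C3*airybi(-c), c)


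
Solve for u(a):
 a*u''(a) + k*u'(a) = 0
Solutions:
 u(a) = C1 + a^(1 - re(k))*(C2*sin(log(a)*Abs(im(k))) + C3*cos(log(a)*im(k)))


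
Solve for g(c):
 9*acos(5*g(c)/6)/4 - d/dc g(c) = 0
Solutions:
 Integral(1/acos(5*_y/6), (_y, g(c))) = C1 + 9*c/4


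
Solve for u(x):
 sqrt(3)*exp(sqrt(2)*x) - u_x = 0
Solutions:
 u(x) = C1 + sqrt(6)*exp(sqrt(2)*x)/2


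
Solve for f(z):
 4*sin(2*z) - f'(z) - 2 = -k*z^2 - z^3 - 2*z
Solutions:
 f(z) = C1 + k*z^3/3 + z^4/4 + z^2 - 2*z - 2*cos(2*z)


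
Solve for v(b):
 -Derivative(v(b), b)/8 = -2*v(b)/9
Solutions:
 v(b) = C1*exp(16*b/9)


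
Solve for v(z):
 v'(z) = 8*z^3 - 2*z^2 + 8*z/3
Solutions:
 v(z) = C1 + 2*z^4 - 2*z^3/3 + 4*z^2/3


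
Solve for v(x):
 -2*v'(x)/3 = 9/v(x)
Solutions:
 v(x) = -sqrt(C1 - 27*x)
 v(x) = sqrt(C1 - 27*x)


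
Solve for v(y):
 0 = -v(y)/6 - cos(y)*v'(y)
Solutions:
 v(y) = C1*(sin(y) - 1)^(1/12)/(sin(y) + 1)^(1/12)


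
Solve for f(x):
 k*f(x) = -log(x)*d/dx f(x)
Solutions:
 f(x) = C1*exp(-k*li(x))


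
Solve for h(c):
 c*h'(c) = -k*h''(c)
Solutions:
 h(c) = C1 + C2*sqrt(k)*erf(sqrt(2)*c*sqrt(1/k)/2)


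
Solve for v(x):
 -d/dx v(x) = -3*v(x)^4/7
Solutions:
 v(x) = 7^(1/3)*(-1/(C1 + 9*x))^(1/3)
 v(x) = 7^(1/3)*(-1/(C1 + 3*x))^(1/3)*(-3^(2/3) - 3*3^(1/6)*I)/6
 v(x) = 7^(1/3)*(-1/(C1 + 3*x))^(1/3)*(-3^(2/3) + 3*3^(1/6)*I)/6


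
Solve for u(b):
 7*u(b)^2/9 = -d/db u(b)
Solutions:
 u(b) = 9/(C1 + 7*b)


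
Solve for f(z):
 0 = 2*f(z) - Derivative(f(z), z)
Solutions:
 f(z) = C1*exp(2*z)


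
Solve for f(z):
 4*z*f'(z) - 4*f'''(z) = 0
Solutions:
 f(z) = C1 + Integral(C2*airyai(z) + C3*airybi(z), z)


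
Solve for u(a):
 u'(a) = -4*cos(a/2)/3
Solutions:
 u(a) = C1 - 8*sin(a/2)/3


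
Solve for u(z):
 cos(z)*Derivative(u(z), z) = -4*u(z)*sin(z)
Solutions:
 u(z) = C1*cos(z)^4


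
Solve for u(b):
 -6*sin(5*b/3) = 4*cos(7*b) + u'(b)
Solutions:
 u(b) = C1 - 4*sin(7*b)/7 + 18*cos(5*b/3)/5


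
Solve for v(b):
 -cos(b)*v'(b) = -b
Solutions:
 v(b) = C1 + Integral(b/cos(b), b)


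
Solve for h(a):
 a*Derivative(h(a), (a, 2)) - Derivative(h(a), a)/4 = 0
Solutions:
 h(a) = C1 + C2*a^(5/4)


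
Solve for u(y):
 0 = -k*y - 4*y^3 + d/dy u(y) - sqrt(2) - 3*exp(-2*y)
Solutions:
 u(y) = C1 + k*y^2/2 + y^4 + sqrt(2)*y - 3*exp(-2*y)/2


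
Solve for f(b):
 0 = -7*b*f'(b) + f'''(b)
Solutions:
 f(b) = C1 + Integral(C2*airyai(7^(1/3)*b) + C3*airybi(7^(1/3)*b), b)


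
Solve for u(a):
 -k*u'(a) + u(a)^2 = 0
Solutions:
 u(a) = -k/(C1*k + a)


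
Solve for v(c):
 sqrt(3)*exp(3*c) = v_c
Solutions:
 v(c) = C1 + sqrt(3)*exp(3*c)/3


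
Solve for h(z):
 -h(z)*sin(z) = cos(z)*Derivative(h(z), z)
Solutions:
 h(z) = C1*cos(z)


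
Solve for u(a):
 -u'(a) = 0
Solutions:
 u(a) = C1


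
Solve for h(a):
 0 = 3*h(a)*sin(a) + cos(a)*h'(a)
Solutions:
 h(a) = C1*cos(a)^3


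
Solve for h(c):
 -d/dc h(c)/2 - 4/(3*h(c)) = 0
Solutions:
 h(c) = -sqrt(C1 - 48*c)/3
 h(c) = sqrt(C1 - 48*c)/3


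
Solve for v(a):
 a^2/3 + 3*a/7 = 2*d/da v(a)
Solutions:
 v(a) = C1 + a^3/18 + 3*a^2/28


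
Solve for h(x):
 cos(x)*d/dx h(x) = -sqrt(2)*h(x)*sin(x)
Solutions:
 h(x) = C1*cos(x)^(sqrt(2))


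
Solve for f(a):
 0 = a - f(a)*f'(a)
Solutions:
 f(a) = -sqrt(C1 + a^2)
 f(a) = sqrt(C1 + a^2)


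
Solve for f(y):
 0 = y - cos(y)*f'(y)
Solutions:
 f(y) = C1 + Integral(y/cos(y), y)


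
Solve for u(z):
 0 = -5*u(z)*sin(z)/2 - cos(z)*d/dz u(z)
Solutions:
 u(z) = C1*cos(z)^(5/2)


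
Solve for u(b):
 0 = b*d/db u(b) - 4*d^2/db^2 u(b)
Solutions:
 u(b) = C1 + C2*erfi(sqrt(2)*b/4)


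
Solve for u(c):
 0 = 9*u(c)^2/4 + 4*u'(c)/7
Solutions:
 u(c) = 16/(C1 + 63*c)


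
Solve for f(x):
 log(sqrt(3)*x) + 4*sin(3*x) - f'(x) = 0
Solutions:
 f(x) = C1 + x*log(x) - x + x*log(3)/2 - 4*cos(3*x)/3
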